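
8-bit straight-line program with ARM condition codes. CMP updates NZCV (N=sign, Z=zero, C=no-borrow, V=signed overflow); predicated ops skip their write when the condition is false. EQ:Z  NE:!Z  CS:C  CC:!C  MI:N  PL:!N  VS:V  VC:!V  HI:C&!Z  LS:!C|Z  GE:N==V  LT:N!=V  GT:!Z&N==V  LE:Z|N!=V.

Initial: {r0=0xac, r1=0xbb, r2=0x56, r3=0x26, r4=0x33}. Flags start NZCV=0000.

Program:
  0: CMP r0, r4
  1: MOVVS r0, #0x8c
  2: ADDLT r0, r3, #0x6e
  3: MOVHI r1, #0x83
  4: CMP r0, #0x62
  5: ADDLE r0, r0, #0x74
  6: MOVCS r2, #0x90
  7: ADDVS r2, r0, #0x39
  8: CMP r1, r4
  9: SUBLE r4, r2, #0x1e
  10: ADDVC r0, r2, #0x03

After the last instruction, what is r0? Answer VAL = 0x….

[0] flags=0011 → (cmp)
[1] flags=0011 VS?T → r0=0x8c
[2] flags=0011 LT?T → r0=0x94
[3] flags=0011 HI?T → r1=0x83
[4] flags=0011 → (cmp)
[5] flags=0011 LE?T → r0=0x08
[6] flags=0011 CS?T → r2=0x90
[7] flags=0011 VS?T → r2=0x41
[8] flags=0011 → (cmp)
[9] flags=0011 LE?T → r4=0x23
[10] flags=0011 VC?F → skip

VAL = 0x08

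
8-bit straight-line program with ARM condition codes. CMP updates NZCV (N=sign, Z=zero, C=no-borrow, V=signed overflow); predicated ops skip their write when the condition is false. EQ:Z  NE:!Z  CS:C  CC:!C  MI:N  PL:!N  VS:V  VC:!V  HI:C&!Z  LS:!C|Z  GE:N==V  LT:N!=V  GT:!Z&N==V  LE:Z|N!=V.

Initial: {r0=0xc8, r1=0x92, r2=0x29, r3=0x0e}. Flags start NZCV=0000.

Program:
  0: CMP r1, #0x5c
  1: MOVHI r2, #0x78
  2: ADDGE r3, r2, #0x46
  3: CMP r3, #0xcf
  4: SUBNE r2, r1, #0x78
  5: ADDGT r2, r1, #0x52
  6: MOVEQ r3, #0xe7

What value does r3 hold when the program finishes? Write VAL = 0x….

[0] flags=0011 → (cmp)
[1] flags=0011 HI?T → r2=0x78
[2] flags=0011 GE?F → skip
[3] flags=0000 → (cmp)
[4] flags=0000 NE?T → r2=0x1a
[5] flags=0000 GT?T → r2=0xe4
[6] flags=0000 EQ?F → skip

VAL = 0x0e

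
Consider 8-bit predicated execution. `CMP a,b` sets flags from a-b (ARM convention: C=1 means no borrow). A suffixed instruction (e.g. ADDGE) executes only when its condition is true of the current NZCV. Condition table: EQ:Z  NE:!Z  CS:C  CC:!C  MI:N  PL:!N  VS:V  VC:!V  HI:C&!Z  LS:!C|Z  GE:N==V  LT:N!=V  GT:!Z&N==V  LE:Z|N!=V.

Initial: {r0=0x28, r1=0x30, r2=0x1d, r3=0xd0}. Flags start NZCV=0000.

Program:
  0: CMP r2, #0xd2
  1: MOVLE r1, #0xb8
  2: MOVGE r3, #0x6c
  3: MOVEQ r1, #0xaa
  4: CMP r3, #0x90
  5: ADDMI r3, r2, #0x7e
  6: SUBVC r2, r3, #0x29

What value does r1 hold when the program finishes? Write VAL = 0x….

[0] flags=0000 → (cmp)
[1] flags=0000 LE?F → skip
[2] flags=0000 GE?T → r3=0x6c
[3] flags=0000 EQ?F → skip
[4] flags=1001 → (cmp)
[5] flags=1001 MI?T → r3=0x9b
[6] flags=1001 VC?F → skip

VAL = 0x30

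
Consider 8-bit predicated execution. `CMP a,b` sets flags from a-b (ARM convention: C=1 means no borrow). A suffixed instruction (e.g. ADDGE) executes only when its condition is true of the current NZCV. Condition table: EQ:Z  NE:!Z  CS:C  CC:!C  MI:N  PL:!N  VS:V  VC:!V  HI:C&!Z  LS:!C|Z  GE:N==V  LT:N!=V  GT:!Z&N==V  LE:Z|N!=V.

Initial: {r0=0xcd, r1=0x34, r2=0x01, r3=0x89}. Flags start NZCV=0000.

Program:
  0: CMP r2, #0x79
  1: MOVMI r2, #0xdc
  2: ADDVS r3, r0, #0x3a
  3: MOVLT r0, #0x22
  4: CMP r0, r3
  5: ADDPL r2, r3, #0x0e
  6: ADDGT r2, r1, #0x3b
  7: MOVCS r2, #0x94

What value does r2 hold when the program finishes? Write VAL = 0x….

VAL = 0x6f

[0] flags=1000 → (cmp)
[1] flags=1000 MI?T → r2=0xdc
[2] flags=1000 VS?F → skip
[3] flags=1000 LT?T → r0=0x22
[4] flags=1001 → (cmp)
[5] flags=1001 PL?F → skip
[6] flags=1001 GT?T → r2=0x6f
[7] flags=1001 CS?F → skip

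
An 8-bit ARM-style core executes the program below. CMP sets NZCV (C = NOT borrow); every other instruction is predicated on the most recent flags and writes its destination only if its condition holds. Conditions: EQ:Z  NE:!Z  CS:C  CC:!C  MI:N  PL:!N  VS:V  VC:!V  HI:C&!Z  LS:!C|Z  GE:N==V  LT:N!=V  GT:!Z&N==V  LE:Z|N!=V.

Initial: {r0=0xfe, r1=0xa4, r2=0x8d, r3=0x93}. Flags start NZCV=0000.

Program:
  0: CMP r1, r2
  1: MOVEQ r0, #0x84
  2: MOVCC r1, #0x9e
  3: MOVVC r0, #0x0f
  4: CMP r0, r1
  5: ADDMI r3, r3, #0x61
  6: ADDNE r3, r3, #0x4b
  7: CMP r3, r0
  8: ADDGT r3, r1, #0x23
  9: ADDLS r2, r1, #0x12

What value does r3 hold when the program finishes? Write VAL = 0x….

0: ✓ CMP  NZCV=0010
1: · MOVEQ
2: · MOVCC
3: ✓ MOVVC  r0←0x0f
4: ✓ CMP  NZCV=0000
5: · ADDMI
6: ✓ ADDNE  r3←0xde
7: ✓ CMP  NZCV=1010
8: · ADDGT
9: · ADDLS

VAL = 0xde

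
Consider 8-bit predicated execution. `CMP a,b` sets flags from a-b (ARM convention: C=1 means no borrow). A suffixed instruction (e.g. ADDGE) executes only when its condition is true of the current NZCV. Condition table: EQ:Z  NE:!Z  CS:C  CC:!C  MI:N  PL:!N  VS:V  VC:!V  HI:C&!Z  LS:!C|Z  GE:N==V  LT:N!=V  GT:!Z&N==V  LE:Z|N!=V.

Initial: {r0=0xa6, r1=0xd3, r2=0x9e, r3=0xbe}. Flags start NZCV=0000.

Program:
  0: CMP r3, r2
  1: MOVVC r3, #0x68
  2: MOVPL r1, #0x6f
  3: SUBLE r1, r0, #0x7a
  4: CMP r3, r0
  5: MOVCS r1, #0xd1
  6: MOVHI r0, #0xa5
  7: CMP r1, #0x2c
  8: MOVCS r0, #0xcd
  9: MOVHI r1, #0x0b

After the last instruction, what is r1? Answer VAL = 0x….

VAL = 0x0b

[0] flags=0010 → (cmp)
[1] flags=0010 VC?T → r3=0x68
[2] flags=0010 PL?T → r1=0x6f
[3] flags=0010 LE?F → skip
[4] flags=1001 → (cmp)
[5] flags=1001 CS?F → skip
[6] flags=1001 HI?F → skip
[7] flags=0010 → (cmp)
[8] flags=0010 CS?T → r0=0xcd
[9] flags=0010 HI?T → r1=0x0b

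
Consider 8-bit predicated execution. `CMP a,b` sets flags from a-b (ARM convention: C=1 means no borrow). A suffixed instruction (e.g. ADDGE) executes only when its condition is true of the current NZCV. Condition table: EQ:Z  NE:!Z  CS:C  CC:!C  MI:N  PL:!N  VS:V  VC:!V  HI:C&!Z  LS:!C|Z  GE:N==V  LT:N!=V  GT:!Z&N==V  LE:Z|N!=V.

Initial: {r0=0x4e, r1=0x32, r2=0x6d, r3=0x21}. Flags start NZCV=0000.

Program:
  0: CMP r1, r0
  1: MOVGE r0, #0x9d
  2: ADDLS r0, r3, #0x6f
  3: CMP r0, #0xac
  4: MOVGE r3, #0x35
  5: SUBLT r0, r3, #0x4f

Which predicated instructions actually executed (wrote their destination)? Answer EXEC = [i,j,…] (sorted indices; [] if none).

EXEC = [2,5]

[0] flags=1000 → (cmp)
[1] flags=1000 GE?F → skip
[2] flags=1000 LS?T → r0=0x90
[3] flags=1000 → (cmp)
[4] flags=1000 GE?F → skip
[5] flags=1000 LT?T → r0=0xd2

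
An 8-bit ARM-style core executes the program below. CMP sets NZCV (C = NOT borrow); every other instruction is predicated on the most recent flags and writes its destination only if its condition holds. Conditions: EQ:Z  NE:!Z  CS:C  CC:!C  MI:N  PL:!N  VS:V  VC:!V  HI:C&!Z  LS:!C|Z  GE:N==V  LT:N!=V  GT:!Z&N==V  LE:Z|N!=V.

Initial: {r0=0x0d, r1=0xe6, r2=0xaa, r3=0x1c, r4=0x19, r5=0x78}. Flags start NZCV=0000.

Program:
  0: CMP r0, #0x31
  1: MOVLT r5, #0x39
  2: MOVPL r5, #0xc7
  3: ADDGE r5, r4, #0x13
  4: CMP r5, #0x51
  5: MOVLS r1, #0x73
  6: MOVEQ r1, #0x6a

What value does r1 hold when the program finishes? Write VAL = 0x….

VAL = 0x73

[0] flags=1000 → (cmp)
[1] flags=1000 LT?T → r5=0x39
[2] flags=1000 PL?F → skip
[3] flags=1000 GE?F → skip
[4] flags=1000 → (cmp)
[5] flags=1000 LS?T → r1=0x73
[6] flags=1000 EQ?F → skip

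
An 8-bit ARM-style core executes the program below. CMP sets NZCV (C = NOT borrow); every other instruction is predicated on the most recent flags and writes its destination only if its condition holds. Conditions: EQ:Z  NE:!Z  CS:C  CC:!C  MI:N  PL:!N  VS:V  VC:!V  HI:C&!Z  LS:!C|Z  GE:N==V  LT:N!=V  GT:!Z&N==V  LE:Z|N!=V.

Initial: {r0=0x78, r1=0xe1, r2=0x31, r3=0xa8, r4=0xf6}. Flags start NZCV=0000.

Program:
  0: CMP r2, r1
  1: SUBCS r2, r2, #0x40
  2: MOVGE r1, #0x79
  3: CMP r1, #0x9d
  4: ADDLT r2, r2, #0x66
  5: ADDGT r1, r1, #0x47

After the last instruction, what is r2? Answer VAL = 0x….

[0] flags=0000 → (cmp)
[1] flags=0000 CS?F → skip
[2] flags=0000 GE?T → r1=0x79
[3] flags=1001 → (cmp)
[4] flags=1001 LT?F → skip
[5] flags=1001 GT?T → r1=0xc0

VAL = 0x31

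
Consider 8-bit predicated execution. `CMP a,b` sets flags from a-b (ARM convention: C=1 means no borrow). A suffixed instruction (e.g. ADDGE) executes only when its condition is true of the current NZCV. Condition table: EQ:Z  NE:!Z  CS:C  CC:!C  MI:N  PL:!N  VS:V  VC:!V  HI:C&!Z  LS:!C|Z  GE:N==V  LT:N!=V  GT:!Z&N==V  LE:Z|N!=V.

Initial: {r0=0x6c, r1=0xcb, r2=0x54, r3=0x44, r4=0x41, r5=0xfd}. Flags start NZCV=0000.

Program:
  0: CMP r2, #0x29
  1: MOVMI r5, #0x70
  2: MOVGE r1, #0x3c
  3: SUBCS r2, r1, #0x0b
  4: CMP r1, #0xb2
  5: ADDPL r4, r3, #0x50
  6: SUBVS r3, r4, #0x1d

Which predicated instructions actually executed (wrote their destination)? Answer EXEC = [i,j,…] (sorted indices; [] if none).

0: ✓ CMP  NZCV=0010
1: · MOVMI
2: ✓ MOVGE  r1←0x3c
3: ✓ SUBCS  r2←0x31
4: ✓ CMP  NZCV=1001
5: · ADDPL
6: ✓ SUBVS  r3←0x24

EXEC = [2,3,6]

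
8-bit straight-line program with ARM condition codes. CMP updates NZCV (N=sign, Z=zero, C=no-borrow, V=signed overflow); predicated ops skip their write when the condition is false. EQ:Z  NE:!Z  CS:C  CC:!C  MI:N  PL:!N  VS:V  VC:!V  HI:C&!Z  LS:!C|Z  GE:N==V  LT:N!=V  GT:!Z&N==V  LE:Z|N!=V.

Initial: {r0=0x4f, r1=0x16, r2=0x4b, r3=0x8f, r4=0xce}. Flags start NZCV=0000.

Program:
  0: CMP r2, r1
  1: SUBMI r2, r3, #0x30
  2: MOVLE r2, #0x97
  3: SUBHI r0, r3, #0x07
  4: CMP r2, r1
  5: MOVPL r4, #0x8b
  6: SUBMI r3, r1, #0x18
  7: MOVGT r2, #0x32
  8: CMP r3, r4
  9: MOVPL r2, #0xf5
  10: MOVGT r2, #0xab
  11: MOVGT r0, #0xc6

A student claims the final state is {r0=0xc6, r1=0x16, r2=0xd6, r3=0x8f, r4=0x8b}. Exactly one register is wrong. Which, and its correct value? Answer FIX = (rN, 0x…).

[0] flags=0010 → (cmp)
[1] flags=0010 MI?F → skip
[2] flags=0010 LE?F → skip
[3] flags=0010 HI?T → r0=0x88
[4] flags=0010 → (cmp)
[5] flags=0010 PL?T → r4=0x8b
[6] flags=0010 MI?F → skip
[7] flags=0010 GT?T → r2=0x32
[8] flags=0010 → (cmp)
[9] flags=0010 PL?T → r2=0xf5
[10] flags=0010 GT?T → r2=0xab
[11] flags=0010 GT?T → r0=0xc6

FIX = (r2, 0xab)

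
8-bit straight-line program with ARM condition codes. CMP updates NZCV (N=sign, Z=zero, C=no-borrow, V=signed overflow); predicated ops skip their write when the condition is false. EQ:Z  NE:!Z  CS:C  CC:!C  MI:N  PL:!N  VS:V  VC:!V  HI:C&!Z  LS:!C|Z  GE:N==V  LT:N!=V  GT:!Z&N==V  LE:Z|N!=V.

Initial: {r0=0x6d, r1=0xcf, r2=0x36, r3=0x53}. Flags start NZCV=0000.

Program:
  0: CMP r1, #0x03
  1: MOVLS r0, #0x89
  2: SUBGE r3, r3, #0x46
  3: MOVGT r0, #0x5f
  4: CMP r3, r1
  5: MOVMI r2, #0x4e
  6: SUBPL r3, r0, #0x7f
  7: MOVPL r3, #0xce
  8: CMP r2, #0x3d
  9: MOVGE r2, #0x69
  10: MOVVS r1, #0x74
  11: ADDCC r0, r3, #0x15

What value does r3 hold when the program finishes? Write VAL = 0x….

VAL = 0x53

[0] flags=1010 → (cmp)
[1] flags=1010 LS?F → skip
[2] flags=1010 GE?F → skip
[3] flags=1010 GT?F → skip
[4] flags=1001 → (cmp)
[5] flags=1001 MI?T → r2=0x4e
[6] flags=1001 PL?F → skip
[7] flags=1001 PL?F → skip
[8] flags=0010 → (cmp)
[9] flags=0010 GE?T → r2=0x69
[10] flags=0010 VS?F → skip
[11] flags=0010 CC?F → skip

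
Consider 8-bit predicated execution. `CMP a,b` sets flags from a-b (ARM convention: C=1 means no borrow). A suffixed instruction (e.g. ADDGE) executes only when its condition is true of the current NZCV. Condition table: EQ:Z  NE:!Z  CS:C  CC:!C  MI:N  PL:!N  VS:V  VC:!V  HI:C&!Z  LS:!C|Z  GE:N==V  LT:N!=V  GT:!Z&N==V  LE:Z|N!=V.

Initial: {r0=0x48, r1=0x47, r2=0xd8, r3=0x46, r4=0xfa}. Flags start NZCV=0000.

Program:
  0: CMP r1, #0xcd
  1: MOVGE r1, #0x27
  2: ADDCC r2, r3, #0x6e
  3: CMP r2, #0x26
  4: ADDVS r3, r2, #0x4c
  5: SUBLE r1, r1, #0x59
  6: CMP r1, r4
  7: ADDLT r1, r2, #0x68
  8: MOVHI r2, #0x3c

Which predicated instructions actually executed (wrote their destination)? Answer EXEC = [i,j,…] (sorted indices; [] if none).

EXEC = [1,2,5,7]

[0] flags=0000 → (cmp)
[1] flags=0000 GE?T → r1=0x27
[2] flags=0000 CC?T → r2=0xb4
[3] flags=1010 → (cmp)
[4] flags=1010 VS?F → skip
[5] flags=1010 LE?T → r1=0xce
[6] flags=1000 → (cmp)
[7] flags=1000 LT?T → r1=0x1c
[8] flags=1000 HI?F → skip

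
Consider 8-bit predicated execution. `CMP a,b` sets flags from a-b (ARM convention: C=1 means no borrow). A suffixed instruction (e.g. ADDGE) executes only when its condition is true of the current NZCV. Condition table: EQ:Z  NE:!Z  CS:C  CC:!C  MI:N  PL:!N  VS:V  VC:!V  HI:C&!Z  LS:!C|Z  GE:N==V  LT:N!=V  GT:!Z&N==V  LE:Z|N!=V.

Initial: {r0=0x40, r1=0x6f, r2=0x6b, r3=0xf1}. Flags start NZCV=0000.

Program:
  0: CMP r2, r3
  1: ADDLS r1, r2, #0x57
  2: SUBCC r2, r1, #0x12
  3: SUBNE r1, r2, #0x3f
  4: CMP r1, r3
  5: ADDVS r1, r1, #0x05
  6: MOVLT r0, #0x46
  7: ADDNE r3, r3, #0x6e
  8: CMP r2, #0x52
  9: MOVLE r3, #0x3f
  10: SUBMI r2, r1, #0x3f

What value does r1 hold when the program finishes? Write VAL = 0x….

[0] flags=0000 → (cmp)
[1] flags=0000 LS?T → r1=0xc2
[2] flags=0000 CC?T → r2=0xb0
[3] flags=0000 NE?T → r1=0x71
[4] flags=1001 → (cmp)
[5] flags=1001 VS?T → r1=0x76
[6] flags=1001 LT?F → skip
[7] flags=1001 NE?T → r3=0x5f
[8] flags=0011 → (cmp)
[9] flags=0011 LE?T → r3=0x3f
[10] flags=0011 MI?F → skip

VAL = 0x76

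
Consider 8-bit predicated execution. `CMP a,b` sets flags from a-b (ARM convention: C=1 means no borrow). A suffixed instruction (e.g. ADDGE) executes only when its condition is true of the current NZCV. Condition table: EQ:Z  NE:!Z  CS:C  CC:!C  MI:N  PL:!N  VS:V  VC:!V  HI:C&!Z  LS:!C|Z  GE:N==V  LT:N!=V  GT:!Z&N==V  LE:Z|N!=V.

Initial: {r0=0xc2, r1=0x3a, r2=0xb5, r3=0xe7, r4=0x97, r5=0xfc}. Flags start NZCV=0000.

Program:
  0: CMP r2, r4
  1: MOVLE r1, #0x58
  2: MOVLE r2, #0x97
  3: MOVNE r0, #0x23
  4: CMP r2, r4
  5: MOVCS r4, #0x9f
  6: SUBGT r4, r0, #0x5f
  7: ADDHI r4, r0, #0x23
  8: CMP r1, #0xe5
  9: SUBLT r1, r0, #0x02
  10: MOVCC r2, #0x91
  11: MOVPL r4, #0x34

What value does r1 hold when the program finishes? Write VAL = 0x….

VAL = 0x3a

[0] flags=0010 → (cmp)
[1] flags=0010 LE?F → skip
[2] flags=0010 LE?F → skip
[3] flags=0010 NE?T → r0=0x23
[4] flags=0010 → (cmp)
[5] flags=0010 CS?T → r4=0x9f
[6] flags=0010 GT?T → r4=0xc4
[7] flags=0010 HI?T → r4=0x46
[8] flags=0000 → (cmp)
[9] flags=0000 LT?F → skip
[10] flags=0000 CC?T → r2=0x91
[11] flags=0000 PL?T → r4=0x34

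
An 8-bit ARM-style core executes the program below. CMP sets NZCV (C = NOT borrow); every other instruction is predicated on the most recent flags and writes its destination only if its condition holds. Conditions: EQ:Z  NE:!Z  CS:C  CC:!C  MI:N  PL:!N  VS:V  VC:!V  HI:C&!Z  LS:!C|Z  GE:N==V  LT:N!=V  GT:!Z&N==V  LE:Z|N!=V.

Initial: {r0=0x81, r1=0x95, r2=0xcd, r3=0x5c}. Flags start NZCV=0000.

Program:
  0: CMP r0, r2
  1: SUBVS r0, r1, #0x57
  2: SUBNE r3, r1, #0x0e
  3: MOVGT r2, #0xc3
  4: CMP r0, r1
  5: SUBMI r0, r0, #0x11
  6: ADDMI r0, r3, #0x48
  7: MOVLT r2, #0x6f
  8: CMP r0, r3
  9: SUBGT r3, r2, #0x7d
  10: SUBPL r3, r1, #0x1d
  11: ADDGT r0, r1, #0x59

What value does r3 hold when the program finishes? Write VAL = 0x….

VAL = 0x78

0: ✓ CMP  NZCV=1000
1: · SUBVS
2: ✓ SUBNE  r3←0x87
3: · MOVGT
4: ✓ CMP  NZCV=1000
5: ✓ SUBMI  r0←0x70
6: ✓ ADDMI  r0←0xcf
7: ✓ MOVLT  r2←0x6f
8: ✓ CMP  NZCV=0010
9: ✓ SUBGT  r3←0xf2
10: ✓ SUBPL  r3←0x78
11: ✓ ADDGT  r0←0xee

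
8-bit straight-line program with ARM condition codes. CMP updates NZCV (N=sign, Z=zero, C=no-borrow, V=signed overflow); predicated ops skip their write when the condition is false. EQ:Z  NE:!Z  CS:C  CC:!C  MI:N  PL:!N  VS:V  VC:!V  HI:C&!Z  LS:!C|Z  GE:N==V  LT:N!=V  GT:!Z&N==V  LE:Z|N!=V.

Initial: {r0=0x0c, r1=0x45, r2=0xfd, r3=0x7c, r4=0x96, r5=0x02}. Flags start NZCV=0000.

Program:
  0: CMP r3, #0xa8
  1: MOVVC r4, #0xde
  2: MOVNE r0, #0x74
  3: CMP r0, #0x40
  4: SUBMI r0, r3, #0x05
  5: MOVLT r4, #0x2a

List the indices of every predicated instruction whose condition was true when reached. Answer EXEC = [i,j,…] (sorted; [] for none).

EXEC = [2]

0: ✓ CMP  NZCV=1001
1: · MOVVC
2: ✓ MOVNE  r0←0x74
3: ✓ CMP  NZCV=0010
4: · SUBMI
5: · MOVLT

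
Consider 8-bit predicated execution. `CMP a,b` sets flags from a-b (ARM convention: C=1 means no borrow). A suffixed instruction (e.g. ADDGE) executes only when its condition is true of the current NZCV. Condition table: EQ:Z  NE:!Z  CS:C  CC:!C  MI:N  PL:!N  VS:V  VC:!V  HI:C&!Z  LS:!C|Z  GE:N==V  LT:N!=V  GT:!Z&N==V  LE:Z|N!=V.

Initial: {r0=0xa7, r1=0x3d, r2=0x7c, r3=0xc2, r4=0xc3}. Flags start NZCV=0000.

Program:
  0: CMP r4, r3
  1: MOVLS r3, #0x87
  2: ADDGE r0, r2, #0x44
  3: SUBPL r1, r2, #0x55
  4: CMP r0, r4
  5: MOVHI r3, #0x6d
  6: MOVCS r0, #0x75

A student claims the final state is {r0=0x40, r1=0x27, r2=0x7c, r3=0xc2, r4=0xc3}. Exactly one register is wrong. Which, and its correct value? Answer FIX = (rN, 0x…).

FIX = (r0, 0xc0)

0: ✓ CMP  NZCV=0010
1: · MOVLS
2: ✓ ADDGE  r0←0xc0
3: ✓ SUBPL  r1←0x27
4: ✓ CMP  NZCV=1000
5: · MOVHI
6: · MOVCS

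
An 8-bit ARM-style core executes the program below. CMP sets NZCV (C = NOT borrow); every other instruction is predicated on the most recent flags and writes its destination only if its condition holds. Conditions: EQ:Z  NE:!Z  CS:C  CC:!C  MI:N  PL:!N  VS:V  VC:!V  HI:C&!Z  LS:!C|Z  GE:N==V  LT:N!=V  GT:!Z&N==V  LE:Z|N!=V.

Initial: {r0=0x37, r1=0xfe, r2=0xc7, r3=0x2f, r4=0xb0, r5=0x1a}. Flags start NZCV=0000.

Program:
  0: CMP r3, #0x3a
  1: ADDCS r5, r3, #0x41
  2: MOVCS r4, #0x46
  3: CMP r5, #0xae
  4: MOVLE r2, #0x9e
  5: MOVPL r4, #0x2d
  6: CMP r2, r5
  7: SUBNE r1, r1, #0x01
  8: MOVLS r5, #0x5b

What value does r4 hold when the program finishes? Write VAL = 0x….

VAL = 0x2d

0: ✓ CMP  NZCV=1000
1: · ADDCS
2: · MOVCS
3: ✓ CMP  NZCV=0000
4: · MOVLE
5: ✓ MOVPL  r4←0x2d
6: ✓ CMP  NZCV=1010
7: ✓ SUBNE  r1←0xfd
8: · MOVLS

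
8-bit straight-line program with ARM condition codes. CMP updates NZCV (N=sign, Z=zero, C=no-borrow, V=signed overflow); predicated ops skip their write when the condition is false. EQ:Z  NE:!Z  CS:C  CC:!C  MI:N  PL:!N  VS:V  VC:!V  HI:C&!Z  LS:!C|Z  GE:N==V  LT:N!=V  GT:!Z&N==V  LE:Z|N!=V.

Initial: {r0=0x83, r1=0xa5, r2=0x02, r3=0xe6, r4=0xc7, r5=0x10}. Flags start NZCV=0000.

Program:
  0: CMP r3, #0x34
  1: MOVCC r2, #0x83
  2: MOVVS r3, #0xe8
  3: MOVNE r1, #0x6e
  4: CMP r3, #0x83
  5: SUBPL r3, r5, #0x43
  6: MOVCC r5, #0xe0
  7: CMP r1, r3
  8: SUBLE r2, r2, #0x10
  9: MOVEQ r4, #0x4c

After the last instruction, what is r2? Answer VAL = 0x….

VAL = 0x02

[0] flags=1010 → (cmp)
[1] flags=1010 CC?F → skip
[2] flags=1010 VS?F → skip
[3] flags=1010 NE?T → r1=0x6e
[4] flags=0010 → (cmp)
[5] flags=0010 PL?T → r3=0xcd
[6] flags=0010 CC?F → skip
[7] flags=1001 → (cmp)
[8] flags=1001 LE?F → skip
[9] flags=1001 EQ?F → skip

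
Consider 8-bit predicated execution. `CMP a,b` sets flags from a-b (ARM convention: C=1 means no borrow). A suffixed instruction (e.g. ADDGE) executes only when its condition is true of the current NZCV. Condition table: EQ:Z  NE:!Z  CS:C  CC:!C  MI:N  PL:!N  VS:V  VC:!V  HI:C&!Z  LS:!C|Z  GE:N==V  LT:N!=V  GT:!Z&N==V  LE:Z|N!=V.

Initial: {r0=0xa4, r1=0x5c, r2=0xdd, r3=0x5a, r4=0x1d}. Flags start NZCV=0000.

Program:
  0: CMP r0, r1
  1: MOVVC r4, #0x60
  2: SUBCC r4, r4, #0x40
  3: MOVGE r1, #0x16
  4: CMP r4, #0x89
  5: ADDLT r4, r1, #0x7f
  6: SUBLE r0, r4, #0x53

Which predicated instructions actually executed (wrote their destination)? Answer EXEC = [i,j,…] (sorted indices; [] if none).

EXEC = []

0: ✓ CMP  NZCV=0011
1: · MOVVC
2: · SUBCC
3: · MOVGE
4: ✓ CMP  NZCV=1001
5: · ADDLT
6: · SUBLE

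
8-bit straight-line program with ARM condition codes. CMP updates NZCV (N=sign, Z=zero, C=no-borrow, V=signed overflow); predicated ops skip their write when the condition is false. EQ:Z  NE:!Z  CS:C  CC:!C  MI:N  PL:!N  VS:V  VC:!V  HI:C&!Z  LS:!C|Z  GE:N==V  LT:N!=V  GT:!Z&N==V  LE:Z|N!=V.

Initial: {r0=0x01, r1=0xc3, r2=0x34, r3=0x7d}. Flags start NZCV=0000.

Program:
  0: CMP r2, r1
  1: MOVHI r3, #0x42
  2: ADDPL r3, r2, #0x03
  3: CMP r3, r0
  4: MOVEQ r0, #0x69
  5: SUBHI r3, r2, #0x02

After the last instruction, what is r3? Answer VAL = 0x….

0: ✓ CMP  NZCV=0000
1: · MOVHI
2: ✓ ADDPL  r3←0x37
3: ✓ CMP  NZCV=0010
4: · MOVEQ
5: ✓ SUBHI  r3←0x32

VAL = 0x32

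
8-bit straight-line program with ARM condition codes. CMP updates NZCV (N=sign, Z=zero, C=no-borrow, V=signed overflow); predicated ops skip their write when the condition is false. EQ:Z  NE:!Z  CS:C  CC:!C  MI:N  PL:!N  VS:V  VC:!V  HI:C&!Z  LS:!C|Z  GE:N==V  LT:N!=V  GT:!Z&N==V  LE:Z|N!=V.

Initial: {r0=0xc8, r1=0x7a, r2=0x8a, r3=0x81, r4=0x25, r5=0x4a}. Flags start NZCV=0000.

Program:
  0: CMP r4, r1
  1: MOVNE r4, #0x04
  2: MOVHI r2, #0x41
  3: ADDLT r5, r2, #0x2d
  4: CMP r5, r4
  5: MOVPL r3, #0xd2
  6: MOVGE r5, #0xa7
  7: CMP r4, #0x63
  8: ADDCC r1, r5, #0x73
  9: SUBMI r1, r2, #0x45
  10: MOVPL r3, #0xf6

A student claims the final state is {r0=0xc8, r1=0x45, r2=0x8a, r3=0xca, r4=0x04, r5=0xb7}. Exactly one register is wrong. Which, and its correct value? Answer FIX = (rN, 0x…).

0: ✓ CMP  NZCV=1000
1: ✓ MOVNE  r4←0x04
2: · MOVHI
3: ✓ ADDLT  r5←0xb7
4: ✓ CMP  NZCV=1010
5: · MOVPL
6: · MOVGE
7: ✓ CMP  NZCV=1000
8: ✓ ADDCC  r1←0x2a
9: ✓ SUBMI  r1←0x45
10: · MOVPL

FIX = (r3, 0x81)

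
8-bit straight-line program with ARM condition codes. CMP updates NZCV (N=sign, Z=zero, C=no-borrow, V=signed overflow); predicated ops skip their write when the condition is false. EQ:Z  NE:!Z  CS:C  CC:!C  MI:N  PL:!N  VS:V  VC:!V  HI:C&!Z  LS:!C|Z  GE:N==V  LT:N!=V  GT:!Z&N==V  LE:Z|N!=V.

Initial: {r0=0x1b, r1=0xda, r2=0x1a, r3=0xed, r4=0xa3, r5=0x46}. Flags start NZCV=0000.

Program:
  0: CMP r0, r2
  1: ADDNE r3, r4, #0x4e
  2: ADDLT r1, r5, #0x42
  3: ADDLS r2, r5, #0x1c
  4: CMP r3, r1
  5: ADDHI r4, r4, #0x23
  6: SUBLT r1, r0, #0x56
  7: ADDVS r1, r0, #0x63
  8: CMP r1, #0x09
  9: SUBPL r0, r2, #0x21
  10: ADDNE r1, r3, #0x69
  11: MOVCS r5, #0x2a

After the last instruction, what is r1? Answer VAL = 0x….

[0] flags=0010 → (cmp)
[1] flags=0010 NE?T → r3=0xf1
[2] flags=0010 LT?F → skip
[3] flags=0010 LS?F → skip
[4] flags=0010 → (cmp)
[5] flags=0010 HI?T → r4=0xc6
[6] flags=0010 LT?F → skip
[7] flags=0010 VS?F → skip
[8] flags=1010 → (cmp)
[9] flags=1010 PL?F → skip
[10] flags=1010 NE?T → r1=0x5a
[11] flags=1010 CS?T → r5=0x2a

VAL = 0x5a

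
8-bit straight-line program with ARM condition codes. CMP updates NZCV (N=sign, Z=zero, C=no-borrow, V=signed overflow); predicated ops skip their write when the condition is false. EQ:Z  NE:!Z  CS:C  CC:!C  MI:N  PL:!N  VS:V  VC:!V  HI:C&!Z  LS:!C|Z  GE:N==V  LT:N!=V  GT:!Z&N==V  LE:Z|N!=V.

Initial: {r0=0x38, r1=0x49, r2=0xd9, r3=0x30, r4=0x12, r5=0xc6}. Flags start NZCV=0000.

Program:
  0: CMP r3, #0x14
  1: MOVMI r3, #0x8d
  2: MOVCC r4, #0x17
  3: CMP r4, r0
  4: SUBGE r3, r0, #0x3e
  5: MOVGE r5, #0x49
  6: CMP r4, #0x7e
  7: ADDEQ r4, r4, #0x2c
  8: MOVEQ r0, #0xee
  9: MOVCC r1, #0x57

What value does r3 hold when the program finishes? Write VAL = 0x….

0: ✓ CMP  NZCV=0010
1: · MOVMI
2: · MOVCC
3: ✓ CMP  NZCV=1000
4: · SUBGE
5: · MOVGE
6: ✓ CMP  NZCV=1000
7: · ADDEQ
8: · MOVEQ
9: ✓ MOVCC  r1←0x57

VAL = 0x30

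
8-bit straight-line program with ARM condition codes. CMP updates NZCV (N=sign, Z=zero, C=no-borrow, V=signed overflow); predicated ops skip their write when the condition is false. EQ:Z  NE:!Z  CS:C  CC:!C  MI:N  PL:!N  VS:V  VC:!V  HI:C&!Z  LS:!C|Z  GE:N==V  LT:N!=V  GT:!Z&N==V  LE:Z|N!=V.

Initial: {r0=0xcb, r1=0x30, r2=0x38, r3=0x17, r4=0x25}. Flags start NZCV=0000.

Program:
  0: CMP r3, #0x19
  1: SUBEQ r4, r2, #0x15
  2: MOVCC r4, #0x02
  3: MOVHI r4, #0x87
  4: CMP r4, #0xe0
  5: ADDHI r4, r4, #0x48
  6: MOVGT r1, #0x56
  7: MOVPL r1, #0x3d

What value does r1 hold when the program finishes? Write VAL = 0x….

0: ✓ CMP  NZCV=1000
1: · SUBEQ
2: ✓ MOVCC  r4←0x02
3: · MOVHI
4: ✓ CMP  NZCV=0000
5: · ADDHI
6: ✓ MOVGT  r1←0x56
7: ✓ MOVPL  r1←0x3d

VAL = 0x3d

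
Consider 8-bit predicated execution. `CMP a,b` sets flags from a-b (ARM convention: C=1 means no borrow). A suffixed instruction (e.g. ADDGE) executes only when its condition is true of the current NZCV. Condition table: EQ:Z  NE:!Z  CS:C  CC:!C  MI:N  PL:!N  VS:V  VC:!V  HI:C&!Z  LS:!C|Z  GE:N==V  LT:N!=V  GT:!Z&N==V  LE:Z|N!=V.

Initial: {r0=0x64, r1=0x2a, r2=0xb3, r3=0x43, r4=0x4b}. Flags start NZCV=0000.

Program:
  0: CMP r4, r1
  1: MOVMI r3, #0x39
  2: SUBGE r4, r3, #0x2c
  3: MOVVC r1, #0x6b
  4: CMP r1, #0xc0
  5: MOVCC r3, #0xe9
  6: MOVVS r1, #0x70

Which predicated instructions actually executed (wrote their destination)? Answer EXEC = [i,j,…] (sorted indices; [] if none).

[0] flags=0010 → (cmp)
[1] flags=0010 MI?F → skip
[2] flags=0010 GE?T → r4=0x17
[3] flags=0010 VC?T → r1=0x6b
[4] flags=1001 → (cmp)
[5] flags=1001 CC?T → r3=0xe9
[6] flags=1001 VS?T → r1=0x70

EXEC = [2,3,5,6]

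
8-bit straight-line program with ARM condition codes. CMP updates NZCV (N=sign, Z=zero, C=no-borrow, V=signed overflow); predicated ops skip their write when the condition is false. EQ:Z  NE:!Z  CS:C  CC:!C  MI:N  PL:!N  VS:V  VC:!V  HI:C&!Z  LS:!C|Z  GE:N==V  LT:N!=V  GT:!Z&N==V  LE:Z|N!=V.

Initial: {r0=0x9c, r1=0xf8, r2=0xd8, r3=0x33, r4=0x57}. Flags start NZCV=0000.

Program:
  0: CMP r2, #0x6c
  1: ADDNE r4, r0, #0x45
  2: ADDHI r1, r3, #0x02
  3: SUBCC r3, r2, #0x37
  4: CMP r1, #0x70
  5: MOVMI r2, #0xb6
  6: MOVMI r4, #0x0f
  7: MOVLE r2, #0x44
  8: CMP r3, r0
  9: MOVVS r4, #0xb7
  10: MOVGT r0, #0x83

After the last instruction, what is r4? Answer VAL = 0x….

VAL = 0xb7

0: ✓ CMP  NZCV=0011
1: ✓ ADDNE  r4←0xe1
2: ✓ ADDHI  r1←0x35
3: · SUBCC
4: ✓ CMP  NZCV=1000
5: ✓ MOVMI  r2←0xb6
6: ✓ MOVMI  r4←0x0f
7: ✓ MOVLE  r2←0x44
8: ✓ CMP  NZCV=1001
9: ✓ MOVVS  r4←0xb7
10: ✓ MOVGT  r0←0x83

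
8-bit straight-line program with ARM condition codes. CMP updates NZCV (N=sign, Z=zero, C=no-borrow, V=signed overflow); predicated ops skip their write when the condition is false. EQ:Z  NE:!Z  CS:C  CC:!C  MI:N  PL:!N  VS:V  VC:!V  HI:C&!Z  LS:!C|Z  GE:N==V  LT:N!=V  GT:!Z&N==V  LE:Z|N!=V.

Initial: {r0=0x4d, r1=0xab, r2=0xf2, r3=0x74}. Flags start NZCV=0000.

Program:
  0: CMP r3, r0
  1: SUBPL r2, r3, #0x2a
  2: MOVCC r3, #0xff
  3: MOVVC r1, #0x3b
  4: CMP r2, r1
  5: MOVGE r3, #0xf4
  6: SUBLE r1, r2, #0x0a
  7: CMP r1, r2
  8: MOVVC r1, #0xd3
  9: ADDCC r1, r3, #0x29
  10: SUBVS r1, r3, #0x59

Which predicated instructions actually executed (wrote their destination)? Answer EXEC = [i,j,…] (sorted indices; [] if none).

[0] flags=0010 → (cmp)
[1] flags=0010 PL?T → r2=0x4a
[2] flags=0010 CC?F → skip
[3] flags=0010 VC?T → r1=0x3b
[4] flags=0010 → (cmp)
[5] flags=0010 GE?T → r3=0xf4
[6] flags=0010 LE?F → skip
[7] flags=1000 → (cmp)
[8] flags=1000 VC?T → r1=0xd3
[9] flags=1000 CC?T → r1=0x1d
[10] flags=1000 VS?F → skip

EXEC = [1,3,5,8,9]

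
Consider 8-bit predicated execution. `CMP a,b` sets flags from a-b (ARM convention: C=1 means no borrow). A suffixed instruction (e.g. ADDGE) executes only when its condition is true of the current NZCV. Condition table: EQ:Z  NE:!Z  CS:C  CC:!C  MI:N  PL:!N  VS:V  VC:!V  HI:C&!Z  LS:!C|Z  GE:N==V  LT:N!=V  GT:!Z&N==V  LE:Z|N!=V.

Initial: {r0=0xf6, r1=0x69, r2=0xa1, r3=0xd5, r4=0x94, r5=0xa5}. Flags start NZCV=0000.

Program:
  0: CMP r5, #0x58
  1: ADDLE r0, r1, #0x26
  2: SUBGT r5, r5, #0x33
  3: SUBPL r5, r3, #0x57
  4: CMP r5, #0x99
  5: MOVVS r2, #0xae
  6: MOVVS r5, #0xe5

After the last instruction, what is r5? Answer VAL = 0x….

VAL = 0xe5

[0] flags=0011 → (cmp)
[1] flags=0011 LE?T → r0=0x8f
[2] flags=0011 GT?F → skip
[3] flags=0011 PL?T → r5=0x7e
[4] flags=1001 → (cmp)
[5] flags=1001 VS?T → r2=0xae
[6] flags=1001 VS?T → r5=0xe5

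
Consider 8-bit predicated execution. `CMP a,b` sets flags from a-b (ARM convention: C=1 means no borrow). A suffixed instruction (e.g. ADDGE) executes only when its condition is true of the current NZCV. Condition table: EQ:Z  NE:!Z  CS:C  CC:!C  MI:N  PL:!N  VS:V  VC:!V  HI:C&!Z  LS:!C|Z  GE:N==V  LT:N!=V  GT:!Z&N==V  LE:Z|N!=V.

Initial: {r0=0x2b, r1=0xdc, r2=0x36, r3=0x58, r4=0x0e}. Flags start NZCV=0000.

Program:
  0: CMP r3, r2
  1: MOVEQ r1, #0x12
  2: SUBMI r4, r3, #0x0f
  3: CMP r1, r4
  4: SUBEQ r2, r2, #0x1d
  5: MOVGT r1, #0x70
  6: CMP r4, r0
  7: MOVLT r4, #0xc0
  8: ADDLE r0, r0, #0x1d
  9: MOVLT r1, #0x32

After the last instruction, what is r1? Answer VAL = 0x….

VAL = 0x32

[0] flags=0010 → (cmp)
[1] flags=0010 EQ?F → skip
[2] flags=0010 MI?F → skip
[3] flags=1010 → (cmp)
[4] flags=1010 EQ?F → skip
[5] flags=1010 GT?F → skip
[6] flags=1000 → (cmp)
[7] flags=1000 LT?T → r4=0xc0
[8] flags=1000 LE?T → r0=0x48
[9] flags=1000 LT?T → r1=0x32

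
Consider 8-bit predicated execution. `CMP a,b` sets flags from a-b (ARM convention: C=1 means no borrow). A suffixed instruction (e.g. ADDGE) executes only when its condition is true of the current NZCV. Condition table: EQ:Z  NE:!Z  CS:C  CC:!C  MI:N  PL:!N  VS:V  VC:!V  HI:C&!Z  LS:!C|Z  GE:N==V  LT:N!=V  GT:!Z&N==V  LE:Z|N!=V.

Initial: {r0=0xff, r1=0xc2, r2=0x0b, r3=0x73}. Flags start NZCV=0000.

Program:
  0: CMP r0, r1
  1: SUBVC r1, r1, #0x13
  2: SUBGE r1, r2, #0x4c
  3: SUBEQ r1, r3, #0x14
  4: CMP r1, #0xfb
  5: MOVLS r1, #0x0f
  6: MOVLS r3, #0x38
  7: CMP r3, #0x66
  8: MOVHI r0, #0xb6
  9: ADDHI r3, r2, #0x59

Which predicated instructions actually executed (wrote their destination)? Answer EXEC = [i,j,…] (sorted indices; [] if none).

[0] flags=0010 → (cmp)
[1] flags=0010 VC?T → r1=0xaf
[2] flags=0010 GE?T → r1=0xbf
[3] flags=0010 EQ?F → skip
[4] flags=1000 → (cmp)
[5] flags=1000 LS?T → r1=0x0f
[6] flags=1000 LS?T → r3=0x38
[7] flags=1000 → (cmp)
[8] flags=1000 HI?F → skip
[9] flags=1000 HI?F → skip

EXEC = [1,2,5,6]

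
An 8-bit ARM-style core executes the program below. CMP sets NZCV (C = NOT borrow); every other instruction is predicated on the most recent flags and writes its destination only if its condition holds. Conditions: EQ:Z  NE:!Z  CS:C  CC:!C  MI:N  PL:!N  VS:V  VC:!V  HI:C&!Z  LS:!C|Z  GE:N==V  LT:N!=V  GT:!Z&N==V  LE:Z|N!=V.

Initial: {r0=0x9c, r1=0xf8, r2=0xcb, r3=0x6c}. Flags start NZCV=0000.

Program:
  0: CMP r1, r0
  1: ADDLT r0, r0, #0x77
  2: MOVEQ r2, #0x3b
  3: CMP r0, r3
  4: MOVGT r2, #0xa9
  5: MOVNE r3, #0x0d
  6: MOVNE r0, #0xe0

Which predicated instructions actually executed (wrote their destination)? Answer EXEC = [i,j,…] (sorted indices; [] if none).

[0] flags=0010 → (cmp)
[1] flags=0010 LT?F → skip
[2] flags=0010 EQ?F → skip
[3] flags=0011 → (cmp)
[4] flags=0011 GT?F → skip
[5] flags=0011 NE?T → r3=0x0d
[6] flags=0011 NE?T → r0=0xe0

EXEC = [5,6]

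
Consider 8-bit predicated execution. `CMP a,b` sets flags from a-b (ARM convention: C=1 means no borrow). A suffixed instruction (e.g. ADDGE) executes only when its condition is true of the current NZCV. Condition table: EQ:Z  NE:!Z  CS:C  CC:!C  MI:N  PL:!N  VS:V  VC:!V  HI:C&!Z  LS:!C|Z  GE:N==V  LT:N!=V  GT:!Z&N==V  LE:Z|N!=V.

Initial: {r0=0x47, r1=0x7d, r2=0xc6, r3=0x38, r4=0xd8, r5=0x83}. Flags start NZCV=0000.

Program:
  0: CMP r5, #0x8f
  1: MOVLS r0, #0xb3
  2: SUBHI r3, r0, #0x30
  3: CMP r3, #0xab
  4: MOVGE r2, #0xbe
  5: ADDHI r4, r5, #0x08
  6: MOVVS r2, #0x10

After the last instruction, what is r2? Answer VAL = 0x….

[0] flags=1000 → (cmp)
[1] flags=1000 LS?T → r0=0xb3
[2] flags=1000 HI?F → skip
[3] flags=1001 → (cmp)
[4] flags=1001 GE?T → r2=0xbe
[5] flags=1001 HI?F → skip
[6] flags=1001 VS?T → r2=0x10

VAL = 0x10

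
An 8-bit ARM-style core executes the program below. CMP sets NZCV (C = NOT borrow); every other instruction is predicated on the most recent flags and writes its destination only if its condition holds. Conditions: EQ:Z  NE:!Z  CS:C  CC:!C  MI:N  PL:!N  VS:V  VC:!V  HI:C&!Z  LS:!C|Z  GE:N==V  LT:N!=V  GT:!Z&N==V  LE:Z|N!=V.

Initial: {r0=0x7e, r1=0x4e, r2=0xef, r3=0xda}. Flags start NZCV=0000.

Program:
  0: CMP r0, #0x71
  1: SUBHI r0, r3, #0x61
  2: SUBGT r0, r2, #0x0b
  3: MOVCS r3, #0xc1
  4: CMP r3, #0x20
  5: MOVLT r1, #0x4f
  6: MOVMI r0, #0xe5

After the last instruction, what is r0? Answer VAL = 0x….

0: ✓ CMP  NZCV=0010
1: ✓ SUBHI  r0←0x79
2: ✓ SUBGT  r0←0xe4
3: ✓ MOVCS  r3←0xc1
4: ✓ CMP  NZCV=1010
5: ✓ MOVLT  r1←0x4f
6: ✓ MOVMI  r0←0xe5

VAL = 0xe5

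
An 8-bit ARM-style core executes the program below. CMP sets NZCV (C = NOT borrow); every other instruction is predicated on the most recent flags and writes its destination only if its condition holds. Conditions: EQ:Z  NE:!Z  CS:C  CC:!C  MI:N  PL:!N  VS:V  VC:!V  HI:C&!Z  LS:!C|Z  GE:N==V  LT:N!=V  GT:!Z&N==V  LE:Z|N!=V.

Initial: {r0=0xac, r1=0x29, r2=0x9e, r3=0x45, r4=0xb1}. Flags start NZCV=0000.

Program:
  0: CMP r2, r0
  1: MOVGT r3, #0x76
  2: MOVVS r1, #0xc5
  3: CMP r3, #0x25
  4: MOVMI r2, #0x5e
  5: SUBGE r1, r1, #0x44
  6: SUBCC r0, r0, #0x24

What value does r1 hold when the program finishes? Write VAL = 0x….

VAL = 0xe5

0: ✓ CMP  NZCV=1000
1: · MOVGT
2: · MOVVS
3: ✓ CMP  NZCV=0010
4: · MOVMI
5: ✓ SUBGE  r1←0xe5
6: · SUBCC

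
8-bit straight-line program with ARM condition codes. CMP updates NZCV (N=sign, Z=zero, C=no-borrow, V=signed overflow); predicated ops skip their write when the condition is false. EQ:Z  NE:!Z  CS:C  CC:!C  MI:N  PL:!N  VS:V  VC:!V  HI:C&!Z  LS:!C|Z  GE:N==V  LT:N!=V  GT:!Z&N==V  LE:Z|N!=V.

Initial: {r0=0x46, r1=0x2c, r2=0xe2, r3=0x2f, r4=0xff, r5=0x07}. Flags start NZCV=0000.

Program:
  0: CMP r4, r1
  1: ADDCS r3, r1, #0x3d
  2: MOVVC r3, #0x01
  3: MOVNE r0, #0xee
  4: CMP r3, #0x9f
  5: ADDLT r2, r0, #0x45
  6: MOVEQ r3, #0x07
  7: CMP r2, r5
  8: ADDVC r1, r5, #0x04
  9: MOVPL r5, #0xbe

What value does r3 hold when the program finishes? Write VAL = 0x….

[0] flags=1010 → (cmp)
[1] flags=1010 CS?T → r3=0x69
[2] flags=1010 VC?T → r3=0x01
[3] flags=1010 NE?T → r0=0xee
[4] flags=0000 → (cmp)
[5] flags=0000 LT?F → skip
[6] flags=0000 EQ?F → skip
[7] flags=1010 → (cmp)
[8] flags=1010 VC?T → r1=0x0b
[9] flags=1010 PL?F → skip

VAL = 0x01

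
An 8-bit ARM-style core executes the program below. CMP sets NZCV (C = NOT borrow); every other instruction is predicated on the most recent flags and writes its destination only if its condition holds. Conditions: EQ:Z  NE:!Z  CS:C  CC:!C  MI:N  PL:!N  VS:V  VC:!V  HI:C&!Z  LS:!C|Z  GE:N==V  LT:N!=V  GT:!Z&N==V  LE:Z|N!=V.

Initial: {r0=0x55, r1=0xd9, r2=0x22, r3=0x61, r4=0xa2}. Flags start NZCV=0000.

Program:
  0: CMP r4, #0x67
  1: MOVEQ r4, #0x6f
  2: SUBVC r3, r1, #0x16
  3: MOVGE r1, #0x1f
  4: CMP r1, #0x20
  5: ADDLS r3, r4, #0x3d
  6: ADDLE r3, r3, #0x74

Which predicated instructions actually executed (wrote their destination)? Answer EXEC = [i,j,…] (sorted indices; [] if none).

EXEC = [6]

[0] flags=0011 → (cmp)
[1] flags=0011 EQ?F → skip
[2] flags=0011 VC?F → skip
[3] flags=0011 GE?F → skip
[4] flags=1010 → (cmp)
[5] flags=1010 LS?F → skip
[6] flags=1010 LE?T → r3=0xd5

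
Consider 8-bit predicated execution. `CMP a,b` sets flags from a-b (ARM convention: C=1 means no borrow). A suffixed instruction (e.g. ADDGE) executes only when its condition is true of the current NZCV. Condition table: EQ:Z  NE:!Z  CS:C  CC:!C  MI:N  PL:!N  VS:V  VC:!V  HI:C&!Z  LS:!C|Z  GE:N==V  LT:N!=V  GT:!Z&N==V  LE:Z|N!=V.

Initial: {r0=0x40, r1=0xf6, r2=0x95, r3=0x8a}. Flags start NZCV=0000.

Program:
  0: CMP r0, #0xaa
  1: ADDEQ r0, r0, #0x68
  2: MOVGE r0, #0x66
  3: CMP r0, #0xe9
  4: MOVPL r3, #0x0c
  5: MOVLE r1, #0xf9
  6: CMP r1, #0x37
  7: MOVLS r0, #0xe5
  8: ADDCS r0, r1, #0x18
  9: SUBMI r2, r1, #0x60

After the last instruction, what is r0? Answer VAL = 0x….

0: ✓ CMP  NZCV=1001
1: · ADDEQ
2: ✓ MOVGE  r0←0x66
3: ✓ CMP  NZCV=0000
4: ✓ MOVPL  r3←0x0c
5: · MOVLE
6: ✓ CMP  NZCV=1010
7: · MOVLS
8: ✓ ADDCS  r0←0x0e
9: ✓ SUBMI  r2←0x96

VAL = 0x0e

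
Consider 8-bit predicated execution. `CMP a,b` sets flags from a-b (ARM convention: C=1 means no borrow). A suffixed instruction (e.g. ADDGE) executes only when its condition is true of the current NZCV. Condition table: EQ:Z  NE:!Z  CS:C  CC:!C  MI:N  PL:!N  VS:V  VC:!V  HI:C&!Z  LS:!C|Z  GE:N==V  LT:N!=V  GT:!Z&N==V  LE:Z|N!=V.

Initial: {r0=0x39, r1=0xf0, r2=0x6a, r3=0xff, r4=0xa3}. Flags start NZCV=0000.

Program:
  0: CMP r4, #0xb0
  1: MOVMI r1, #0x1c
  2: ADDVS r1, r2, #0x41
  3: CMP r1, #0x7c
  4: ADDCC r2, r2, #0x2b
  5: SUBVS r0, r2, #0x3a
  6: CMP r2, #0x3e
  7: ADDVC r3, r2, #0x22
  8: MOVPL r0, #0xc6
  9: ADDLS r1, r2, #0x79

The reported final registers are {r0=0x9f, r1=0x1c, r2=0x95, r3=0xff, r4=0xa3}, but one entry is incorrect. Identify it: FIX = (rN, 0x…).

[0] flags=1000 → (cmp)
[1] flags=1000 MI?T → r1=0x1c
[2] flags=1000 VS?F → skip
[3] flags=1000 → (cmp)
[4] flags=1000 CC?T → r2=0x95
[5] flags=1000 VS?F → skip
[6] flags=0011 → (cmp)
[7] flags=0011 VC?F → skip
[8] flags=0011 PL?T → r0=0xc6
[9] flags=0011 LS?F → skip

FIX = (r0, 0xc6)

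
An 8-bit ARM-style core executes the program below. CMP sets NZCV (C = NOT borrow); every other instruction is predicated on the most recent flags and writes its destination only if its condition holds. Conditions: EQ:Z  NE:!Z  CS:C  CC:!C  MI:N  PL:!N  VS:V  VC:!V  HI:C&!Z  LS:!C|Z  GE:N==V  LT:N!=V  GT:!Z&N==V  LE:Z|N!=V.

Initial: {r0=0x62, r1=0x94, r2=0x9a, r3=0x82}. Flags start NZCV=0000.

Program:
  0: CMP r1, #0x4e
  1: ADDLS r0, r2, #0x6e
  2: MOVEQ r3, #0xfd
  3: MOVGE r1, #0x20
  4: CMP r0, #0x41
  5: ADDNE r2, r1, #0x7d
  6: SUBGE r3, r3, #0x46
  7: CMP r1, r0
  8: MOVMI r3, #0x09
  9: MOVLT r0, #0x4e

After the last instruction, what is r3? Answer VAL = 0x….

VAL = 0x3c

[0] flags=0011 → (cmp)
[1] flags=0011 LS?F → skip
[2] flags=0011 EQ?F → skip
[3] flags=0011 GE?F → skip
[4] flags=0010 → (cmp)
[5] flags=0010 NE?T → r2=0x11
[6] flags=0010 GE?T → r3=0x3c
[7] flags=0011 → (cmp)
[8] flags=0011 MI?F → skip
[9] flags=0011 LT?T → r0=0x4e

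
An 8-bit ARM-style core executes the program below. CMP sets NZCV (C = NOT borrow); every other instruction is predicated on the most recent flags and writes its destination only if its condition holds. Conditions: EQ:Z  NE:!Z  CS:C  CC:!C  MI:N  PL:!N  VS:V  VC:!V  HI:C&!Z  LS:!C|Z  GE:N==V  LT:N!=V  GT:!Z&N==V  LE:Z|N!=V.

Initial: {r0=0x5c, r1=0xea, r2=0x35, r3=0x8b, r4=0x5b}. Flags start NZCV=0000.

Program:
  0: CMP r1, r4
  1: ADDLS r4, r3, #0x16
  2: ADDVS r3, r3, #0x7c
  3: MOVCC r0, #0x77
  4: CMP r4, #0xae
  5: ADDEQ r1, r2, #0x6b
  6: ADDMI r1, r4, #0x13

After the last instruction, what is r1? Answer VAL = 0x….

VAL = 0x6e

[0] flags=1010 → (cmp)
[1] flags=1010 LS?F → skip
[2] flags=1010 VS?F → skip
[3] flags=1010 CC?F → skip
[4] flags=1001 → (cmp)
[5] flags=1001 EQ?F → skip
[6] flags=1001 MI?T → r1=0x6e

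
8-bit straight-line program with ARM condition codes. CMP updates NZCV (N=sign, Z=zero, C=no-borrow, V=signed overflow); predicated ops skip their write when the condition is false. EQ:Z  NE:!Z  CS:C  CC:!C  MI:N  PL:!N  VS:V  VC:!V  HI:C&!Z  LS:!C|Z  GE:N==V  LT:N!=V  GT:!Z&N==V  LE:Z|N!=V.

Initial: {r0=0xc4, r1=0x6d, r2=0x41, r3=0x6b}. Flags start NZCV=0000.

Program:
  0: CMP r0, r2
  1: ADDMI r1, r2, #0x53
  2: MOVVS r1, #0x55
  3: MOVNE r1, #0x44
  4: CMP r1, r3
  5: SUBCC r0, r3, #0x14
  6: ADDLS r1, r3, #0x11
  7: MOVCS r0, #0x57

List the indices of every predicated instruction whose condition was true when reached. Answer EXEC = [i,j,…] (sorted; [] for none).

EXEC = [1,3,5,6]

[0] flags=1010 → (cmp)
[1] flags=1010 MI?T → r1=0x94
[2] flags=1010 VS?F → skip
[3] flags=1010 NE?T → r1=0x44
[4] flags=1000 → (cmp)
[5] flags=1000 CC?T → r0=0x57
[6] flags=1000 LS?T → r1=0x7c
[7] flags=1000 CS?F → skip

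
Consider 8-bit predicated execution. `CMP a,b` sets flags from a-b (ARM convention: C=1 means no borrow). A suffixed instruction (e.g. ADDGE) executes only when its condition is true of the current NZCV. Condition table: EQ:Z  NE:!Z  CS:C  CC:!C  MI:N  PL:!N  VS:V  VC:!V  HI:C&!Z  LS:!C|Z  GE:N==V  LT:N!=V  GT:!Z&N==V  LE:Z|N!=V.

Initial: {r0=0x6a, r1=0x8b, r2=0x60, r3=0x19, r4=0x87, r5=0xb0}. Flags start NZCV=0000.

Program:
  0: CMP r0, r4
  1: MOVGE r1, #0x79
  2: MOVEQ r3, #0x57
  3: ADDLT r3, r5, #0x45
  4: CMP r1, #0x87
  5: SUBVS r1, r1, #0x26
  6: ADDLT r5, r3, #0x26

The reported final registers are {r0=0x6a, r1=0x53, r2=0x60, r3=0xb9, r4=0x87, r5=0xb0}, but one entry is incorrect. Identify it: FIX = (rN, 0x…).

0: ✓ CMP  NZCV=1001
1: ✓ MOVGE  r1←0x79
2: · MOVEQ
3: · ADDLT
4: ✓ CMP  NZCV=1001
5: ✓ SUBVS  r1←0x53
6: · ADDLT

FIX = (r3, 0x19)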